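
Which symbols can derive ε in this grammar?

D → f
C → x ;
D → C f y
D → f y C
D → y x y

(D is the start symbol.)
None

A non-terminal is nullable if it can derive ε (the empty string): either it has an ε-production, or it has a production whose right-hand side consists entirely of nullable non-terminals.

There are no ε-productions, so no non-terminal can derive ε.
No non-terminals are nullable.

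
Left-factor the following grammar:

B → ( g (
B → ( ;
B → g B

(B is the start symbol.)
B → ( B'
B' → g (
B' → ;
B → g B

Left-factoring transforms A → αβ₁ | αβ₂ into A → αA' and A' → β₁ | β₂
(α is the longest common prefix among the alternatives). Repeat until
no nonterminal has two alternatives with a common prefix.

Round 1: B has alternatives sharing prefix '('. Introduce B': B → ( B'
  Add: B' → g (
  Add: B' → ;

No remaining common prefixes — done.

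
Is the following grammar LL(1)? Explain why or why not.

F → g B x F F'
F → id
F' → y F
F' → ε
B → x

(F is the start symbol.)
Relevant sets:
  FOLLOW(F') = { $, 'y' }

For F:
  PREDICT(F → g B x F F') = { 'g' }
  PREDICT(F → id) = { 'id' }
For F':
  PREDICT(F' → y F) = { 'y' }
  PREDICT(F' → ε) = { $, 'y' }
B has a single production, so nothing to check there.

Conflict found: Predict set conflict for F': { 'y' }
The grammar is NOT LL(1).

Answer: No. Predict set conflict for F': { 'y' }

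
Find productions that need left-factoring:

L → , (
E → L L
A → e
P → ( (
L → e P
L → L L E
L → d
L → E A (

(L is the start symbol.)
Left-factoring is needed when two productions for the same non-terminal
share a common prefix on the right-hand side.

Productions for L:
  L → , (
  L → e P
  L → L L E
  L → d
  L → E A (

No common prefixes found.

Answer: No, left-factoring is not needed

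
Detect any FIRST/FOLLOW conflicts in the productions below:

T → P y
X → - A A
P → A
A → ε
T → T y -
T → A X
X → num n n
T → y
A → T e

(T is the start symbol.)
Yes. A → T e with FOLLOW(A) on { '-', 'num', 'y' }

A FIRST/FOLLOW conflict occurs when a non-terminal N has a nullable alternative N → β (β ⇒* ε) and another alternative N → α with FIRST(α) ∩ FOLLOW(N) ≠ ∅: on such a lookahead the parser cannot decide between expanding α and letting N vanish via β.

Nullable non-terminals: A, P.
FIRST sets used below: FIRST(T) = { '-', 'num', 'y' }

A: nullable alternative(s) A → ε; FOLLOW(A) = { $, '-', 'e', 'num', 'y' }
  A → ε: FIRST \ {ε} = { } — this is the only nullable alternative, skip
  A → T e: FIRST \ {ε} = { '-', 'num', 'y' } — overlaps FOLLOW(A) on { '-', 'num', 'y' }: CONFLICT
P has a nullable alternative but only one production, so nothing to check.

T, X have no nullable alternative, so no FIRST/FOLLOW check is needed there.

So the grammar has 1 FIRST/FOLLOW conflict (marked CONFLICT above).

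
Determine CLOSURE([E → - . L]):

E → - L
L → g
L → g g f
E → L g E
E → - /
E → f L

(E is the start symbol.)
{ [E → - . L], [L → . g g f], [L → . g] }

Start with: [E → - . L]
  [E → - . L] has the dot before L: add [L → . g], [L → . g g f]
No further items can be added.

CLOSURE = { [E → - . L], [L → . g g f], [L → . g] }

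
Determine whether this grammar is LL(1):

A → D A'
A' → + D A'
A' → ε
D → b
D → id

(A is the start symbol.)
A grammar is LL(1) if for each non-terminal N with multiple productions, the predict sets of those productions are pairwise disjoint, where PREDICT(N → α) = (FIRST(α) \ {ε}) ∪ (FOLLOW(N) if α ⇒* ε).

Relevant sets:
  FOLLOW(A') = { $ }

For A':
  PREDICT(A' → '+' D A') = { '+' }
  PREDICT(A' → ε) = { $ }
For D:
  PREDICT(D → b) = { 'b' }
  PREDICT(D → id) = { 'id' }
A has a single production, so nothing to check there.

All predict sets are disjoint. The grammar IS LL(1).

Answer: Yes, the grammar is LL(1).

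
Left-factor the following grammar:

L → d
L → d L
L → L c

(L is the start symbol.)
L → d L'
L' → ε
L' → L
L → L c

Left-factoring transforms A → αβ₁ | αβ₂ into A → αA' and A' → β₁ | β₂
(α is the longest common prefix among the alternatives). Repeat until
no nonterminal has two alternatives with a common prefix.

Round 1: L has alternatives sharing prefix 'd'. Introduce L': L → d L'
  Add: L' → ε
  Add: L' → L

No remaining common prefixes — done.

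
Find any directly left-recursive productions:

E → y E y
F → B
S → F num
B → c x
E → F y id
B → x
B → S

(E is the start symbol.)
Direct left recursion occurs when N → N α for some non-terminal N (the right-hand side begins with the left-hand side itself).

E → y E y: starts with y
F → B: starts with B
S → F num: starts with F
B → c x: starts with c
E → F y id: starts with F
B → x: starts with x
B → S: starts with S

No direct left recursion found.

Answer: No direct left recursion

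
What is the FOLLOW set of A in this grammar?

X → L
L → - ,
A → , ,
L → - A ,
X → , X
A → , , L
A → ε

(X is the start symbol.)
To compute FOLLOW(A), find every occurrence of A on a right-hand side N → α A β: add FIRST(β) \ {ε}, and if β is empty or nullable also add FOLLOW(N). Iterate to a fixed point.

In L → - A ,: A is followed by ',', add FIRST(',') \ {ε} = { ',' }

Taking the union: FOLLOW(A) = { ',' }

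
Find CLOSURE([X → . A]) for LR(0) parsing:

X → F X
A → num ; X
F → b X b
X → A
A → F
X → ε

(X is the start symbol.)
{ [A → . F], [A → . num ; X], [F → . b X b], [X → . A] }

Start with: [X → . A]
  [X → . A] has the dot before A: add [A → . num ; X], [A → . F]
  [A → . F] has the dot before F: add [F → . b X b]
No further items can be added.

CLOSURE = { [A → . F], [A → . num ; X], [F → . b X b], [X → . A] }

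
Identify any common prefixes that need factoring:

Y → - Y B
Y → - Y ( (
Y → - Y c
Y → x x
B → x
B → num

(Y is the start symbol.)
Left-factoring is needed when two productions for the same non-terminal
share a common prefix on the right-hand side.

Productions for Y:
  Y → - Y B
  Y → - Y ( (
  Y → - Y c
  Y → x x
Productions for B:
  B → x
  B → num

Found common prefix '- Y' in productions for Y

Answer: Yes, Y has productions with common prefix '- Y'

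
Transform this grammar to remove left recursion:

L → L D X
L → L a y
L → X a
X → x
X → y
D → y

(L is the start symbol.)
L → X a L'
L' → D X L'
L' → a y L'
L' → ε
X → x
X → y
D → y

L is directly left-recursive. The standard transformation for
  A → A α₁ | ... | A α_m | β₁ | ... | β_n
is
  A  → β₁ A' | ... | β_n A'
  A' → α₁ A' | ... | α_m A' | ε

L → X a becomes L → X a L'
L → L D X becomes L' → D X L'
L → L a y becomes L' → a y L'
Add L' → ε

Productions for other non-terminals are unchanged:
  X → x
  X → y
  D → y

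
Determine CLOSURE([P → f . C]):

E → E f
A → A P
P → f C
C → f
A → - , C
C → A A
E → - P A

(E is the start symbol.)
To compute CLOSURE, for each item [A → α.Bβ] where B is a non-terminal, add [B → .γ] for all productions B → γ; repeat for the newly added items until nothing changes.

Start with: [P → f . C]
  [P → f . C] has the dot before C: add [C → . f], [C → . A A]
  [C → . A A] has the dot before A: add [A → . A P], [A → . - , C]
No further items can be added.

CLOSURE = { [A → . - , C], [A → . A P], [C → . A A], [C → . f], [P → f . C] }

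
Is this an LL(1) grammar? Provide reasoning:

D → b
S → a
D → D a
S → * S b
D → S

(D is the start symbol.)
A grammar is LL(1) if for each non-terminal N with multiple productions, the predict sets of those productions are pairwise disjoint, where PREDICT(N → α) = (FIRST(α) \ {ε}) ∪ (FOLLOW(N) if α ⇒* ε).

Relevant sets:
  FIRST(D) = { '*', 'a', 'b' }
  FIRST(S) = { '*', 'a' }

For D:
  PREDICT(D → b) = { 'b' }
  PREDICT(D → D a) = { '*', 'a', 'b' }
  PREDICT(D → S) = { '*', 'a' }
For S:
  PREDICT(S → a) = { 'a' }
  PREDICT(S → '*' S b) = { '*' }

Conflict found: Predict set conflict for D: { 'b' }
The grammar is NOT LL(1).

Answer: No. Predict set conflict for D: { 'b' }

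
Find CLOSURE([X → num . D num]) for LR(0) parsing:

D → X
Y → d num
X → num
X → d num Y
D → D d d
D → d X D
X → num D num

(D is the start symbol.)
{ [D → . D d d], [D → . X], [D → . d X D], [X → . d num Y], [X → . num D num], [X → . num], [X → num . D num] }

To compute CLOSURE, for each item [A → α.Bβ] where B is a non-terminal, add [B → .γ] for all productions B → γ; repeat for the newly added items until nothing changes.

Start with: [X → num . D num]
  [X → num . D num] has the dot before D: add [D → . X], [D → . D d d], [D → . d X D]
  [D → . X] has the dot before X: add [X → . num], [X → . d num Y], [X → . num D num]
No further items can be added.

CLOSURE = { [D → . D d d], [D → . X], [D → . d X D], [X → . d num Y], [X → . num D num], [X → . num], [X → num . D num] }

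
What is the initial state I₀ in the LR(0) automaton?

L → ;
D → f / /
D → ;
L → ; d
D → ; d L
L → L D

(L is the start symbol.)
{ [L → . ; d], [L → . ;], [L → . L D], [L' → . L] }

First, augment the grammar with L' → L
I₀ = CLOSURE({ [L' → . L] }):
  [L' → . L] has the dot before L: add [L → . ;], [L → . ; d], [L → . L D]
No further items can be added.

I₀ = { [L → . ; d], [L → . ;], [L → . L D], [L' → . L] }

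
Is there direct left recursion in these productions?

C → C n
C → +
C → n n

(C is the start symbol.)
C → C n: LEFT RECURSIVE (starts with C)
C → +: starts with '+'
C → n n: starts with n

The grammar has direct left recursion on: C.

Answer: Yes, C is left-recursive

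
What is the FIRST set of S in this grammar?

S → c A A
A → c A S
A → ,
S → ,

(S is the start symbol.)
To compute FIRST(S), examine every production with S on the left-hand side, reading each right-hand side left to right until a non-nullable symbol is reached.

From S → c A A:
  - c is a terminal: add 'c' and stop
From S → ,:
  - ',' is a terminal: add ',' and stop

Collecting: FIRST(S) = { ',', 'c' }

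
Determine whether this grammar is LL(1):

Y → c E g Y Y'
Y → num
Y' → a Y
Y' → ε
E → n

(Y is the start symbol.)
No. Predict set conflict for Y': { 'a' }

Relevant sets:
  FOLLOW(Y') = { $, 'a' }

For Y:
  PREDICT(Y → c E g Y Y') = { 'c' }
  PREDICT(Y → num) = { 'num' }
For Y':
  PREDICT(Y' → a Y) = { 'a' }
  PREDICT(Y' → ε) = { $, 'a' }
E has a single production, so nothing to check there.

Conflict found: Predict set conflict for Y': { 'a' }
The grammar is NOT LL(1).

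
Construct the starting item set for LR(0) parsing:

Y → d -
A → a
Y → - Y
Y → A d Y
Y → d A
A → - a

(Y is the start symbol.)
{ [A → . - a], [A → . a], [Y → . - Y], [Y → . A d Y], [Y → . d -], [Y → . d A], [Y' → . Y] }

First, augment the grammar with Y' → Y
I₀ = CLOSURE({ [Y' → . Y] }):
  [Y' → . Y] has the dot before Y: add [Y → . d -], [Y → . - Y], [Y → . A d Y], [Y → . d A]
  [Y → . A d Y] has the dot before A: add [A → . a], [A → . - a]
No further items can be added.

I₀ = { [A → . - a], [A → . a], [Y → . - Y], [Y → . A d Y], [Y → . d -], [Y → . d A], [Y' → . Y] }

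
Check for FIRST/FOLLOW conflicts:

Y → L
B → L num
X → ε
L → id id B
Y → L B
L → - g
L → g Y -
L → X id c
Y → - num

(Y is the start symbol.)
Nullable non-terminals: X.
X has a nullable alternative but only one production, so nothing to check.

B, L, Y have no nullable alternative, so no FIRST/FOLLOW check is needed there.

No FIRST/FOLLOW conflicts found.

Answer: No FIRST/FOLLOW conflicts.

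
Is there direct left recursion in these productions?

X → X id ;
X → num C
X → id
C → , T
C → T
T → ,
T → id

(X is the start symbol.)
Yes, X is left-recursive

Direct left recursion occurs when N → N α for some non-terminal N (the right-hand side begins with the left-hand side itself).

X → X id ;: LEFT RECURSIVE (starts with X)
X → num C: starts with num
X → id: starts with id
C → , T: starts with ','
C → T: starts with T
T → ,: starts with ','
T → id: starts with id

The grammar has direct left recursion on: X.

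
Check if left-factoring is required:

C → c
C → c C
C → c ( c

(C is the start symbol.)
Left-factoring is needed when two productions for the same non-terminal
share a common prefix on the right-hand side.

Productions for C:
  C → c
  C → c C
  C → c ( c

Found common prefix 'c' in productions for C

Answer: Yes, C has productions with common prefix 'c'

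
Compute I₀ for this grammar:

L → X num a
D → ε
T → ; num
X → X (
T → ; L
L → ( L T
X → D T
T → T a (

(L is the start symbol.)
{ [D → .], [L → . ( L T], [L → . X num a], [L' → . L], [X → . D T], [X → . X (] }

First, augment the grammar with L' → L
I₀ = CLOSURE({ [L' → . L] }):
  [L' → . L] has the dot before L: add [L → . X num a], [L → . ( L T]
  [L → . X num a] has the dot before X: add [X → . X (], [X → . D T]
  [X → . D T] has the dot before D: add [D → .]
No further items can be added.

I₀ = { [D → .], [L → . ( L T], [L → . X num a], [L' → . L], [X → . D T], [X → . X (] }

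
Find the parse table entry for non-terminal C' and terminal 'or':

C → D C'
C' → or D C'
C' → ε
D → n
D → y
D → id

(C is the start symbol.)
C' → or D C'

To find M[C', 'or'], we find productions for C' where 'or' is in the predict set (PREDICT(N → α) = (FIRST(α) \ {ε}) ∪ (FOLLOW(N) if α ⇒* ε)).

Relevant sets:
  FOLLOW(C') = { $ }

C' → or D C': PREDICT = { 'or' }
  'or' is in predict set, so this production goes in M[C', 'or']
C' → ε: PREDICT = { $ }

M[C', 'or'] = C' → or D C'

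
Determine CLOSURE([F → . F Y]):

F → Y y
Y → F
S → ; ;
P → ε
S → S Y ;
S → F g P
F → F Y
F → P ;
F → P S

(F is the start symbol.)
{ [F → . F Y], [F → . P ;], [F → . P S], [F → . Y y], [P → .], [Y → . F] }

Start with: [F → . F Y]
  [F → . F Y] has the dot before F: add [F → . Y y], [F → . P ;], [F → . P S]
  [F → . Y y] has the dot before Y: add [Y → . F]
  [F → . P ;] has the dot before P: add [P → .]
No further items can be added.

CLOSURE = { [F → . F Y], [F → . P ;], [F → . P S], [F → . Y y], [P → .], [Y → . F] }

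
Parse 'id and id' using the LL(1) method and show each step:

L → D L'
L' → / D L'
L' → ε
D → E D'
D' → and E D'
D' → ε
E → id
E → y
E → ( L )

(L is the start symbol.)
Stack is shown with the top on the left.

Stack          Input        Action
----------------------------------
L $            id and id $  output L → D L'
D L' $         id and id $  output D → E D'
E D' L' $      id and id $  output E → id
id D' L' $     id and id $  match 'id'
D' L' $        and id $     output D' → and E D'
and E D' L' $  and id $     match 'and'
E D' L' $      id $         output E → id
id D' L' $     id $         match 'id'
D' L' $        $            output D' → ε
L' $           $            output L' → ε
$              $            accept

The string is accepted.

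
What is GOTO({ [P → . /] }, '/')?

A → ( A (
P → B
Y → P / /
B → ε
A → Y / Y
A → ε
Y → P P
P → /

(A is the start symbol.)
GOTO(I, '/') = CLOSURE({ [A → αX.β] : [A → α.Xβ] ∈ I, X = '/' })

Items with dot before '/', with the dot advanced:
  [P → . /] → [P → / .]
Closure adds nothing (no advanced item has the dot before a non-terminal).

GOTO = { [P → / .] }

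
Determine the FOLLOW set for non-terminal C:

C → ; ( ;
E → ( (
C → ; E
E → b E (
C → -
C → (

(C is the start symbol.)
{ $ }

To compute FOLLOW(C), find every occurrence of C on a right-hand side N → α C β: add FIRST(β) \ {ε}, and if β is empty or nullable also add FOLLOW(N). Iterate to a fixed point.

C is the start symbol, so $ ∈ FOLLOW(C).
C does not occur on any right-hand side.

Taking the union: FOLLOW(C) = { $ }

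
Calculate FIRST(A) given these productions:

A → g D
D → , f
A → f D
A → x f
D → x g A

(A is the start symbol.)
From A → g D:
  - g is a terminal: add 'g' and stop
From A → f D:
  - f is a terminal: add 'f' and stop
From A → x f:
  - x is a terminal: add 'x' and stop

Collecting: FIRST(A) = { 'f', 'g', 'x' }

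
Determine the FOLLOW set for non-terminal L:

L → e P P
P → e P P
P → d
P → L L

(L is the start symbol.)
To compute FOLLOW(L), find every occurrence of L on a right-hand side N → α L β: add FIRST(β) \ {ε}, and if β is empty or nullable also add FOLLOW(N). Iterate to a fixed point.

L is the start symbol, so $ ∈ FOLLOW(L).
In P → L L: L is followed by L, add FIRST(L) \ {ε} = { 'e' }
In P → L L: L is at the end, add FOLLOW(P)

The FOLLOW sets referred to above (computed the same way, to a fixed point):
  FOLLOW(P) = { $, 'd', 'e' }

Taking the union: FOLLOW(L) = { $, 'd', 'e' }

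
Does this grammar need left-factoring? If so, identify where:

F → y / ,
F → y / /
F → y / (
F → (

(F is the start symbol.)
Left-factoring is needed when two productions for the same non-terminal
share a common prefix on the right-hand side.

Productions for F:
  F → y / ,
  F → y / /
  F → y / (
  F → (

Found common prefix 'y /' in productions for F

Answer: Yes, F has productions with common prefix 'y /'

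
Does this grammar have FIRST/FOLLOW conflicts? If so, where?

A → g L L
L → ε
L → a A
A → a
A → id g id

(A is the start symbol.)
Yes. L → a A with FOLLOW(L) on { 'a' }

A FIRST/FOLLOW conflict occurs when a non-terminal N has a nullable alternative N → β (β ⇒* ε) and another alternative N → α with FIRST(α) ∩ FOLLOW(N) ≠ ∅: on such a lookahead the parser cannot decide between expanding α and letting N vanish via β.

Nullable non-terminals: L.

L: nullable alternative(s) L → ε; FOLLOW(L) = { $, 'a' }
  L → ε: FIRST \ {ε} = { } — this is the only nullable alternative, skip
  L → a A: FIRST \ {ε} = { 'a' } — overlaps FOLLOW(L) on { 'a' }: CONFLICT

A has no nullable alternative, so no FIRST/FOLLOW check is needed there.

So the grammar has 1 FIRST/FOLLOW conflict (marked CONFLICT above).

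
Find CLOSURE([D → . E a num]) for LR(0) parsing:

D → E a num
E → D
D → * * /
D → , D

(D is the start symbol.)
{ [D → . * * /], [D → . , D], [D → . E a num], [E → . D] }

Start with: [D → . E a num]
  [D → . E a num] has the dot before E: add [E → . D]
  [E → . D] has the dot before D: add [D → . * * /], [D → . , D]
No further items can be added.

CLOSURE = { [D → . * * /], [D → . , D], [D → . E a num], [E → . D] }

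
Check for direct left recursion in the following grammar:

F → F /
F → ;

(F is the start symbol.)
Yes, F is left-recursive

F → F /: LEFT RECURSIVE (starts with F)
F → ;: starts with ';'

The grammar has direct left recursion on: F.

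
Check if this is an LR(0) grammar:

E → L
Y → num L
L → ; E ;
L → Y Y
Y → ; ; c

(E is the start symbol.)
Yes, the grammar is LR(0)

A grammar is LR(0) if no state in the canonical LR(0) collection has:
  - both a shift item (dot before a terminal) and a complete item (shift-reduce conflict), or
  - two or more complete items (reduce-reduce conflict; the accept item [E' → E .] counts as a complete item here).

Augment with E' → E and build the canonical LR(0) collection (I0 = CLOSURE({[E' → . E]}), then GOTO on every symbol after a dot until no new states appear). It has 14 states:
  I0: { [E → . L], [E' → . E], [L → . ; E ;], [L → . Y Y], [Y → . ; ; c], [Y → . num L] }  — shift
  I1: { [E → . L], [L → . ; E ;], [L → . Y Y], [L → ; . E ;], [Y → . ; ; c], [Y → . num L], [Y → ; . ; c] }  — shift
  I2: { [E' → E .] }  — accept
  I3: { [E → L .] }  — reduce
  I4: { [L → Y . Y], [Y → . ; ; c], [Y → . num L] }  — shift
  I5: { [L → . ; E ;], [L → . Y Y], [Y → . ; ; c], [Y → . num L], [Y → num . L] }  — shift
  I6: { [Y → num L .] }  — reduce
  I7: { [Y → ; . ; c] }  — shift
  I8: { [L → Y Y .] }  — reduce
  I9: { [Y → ; ; . c] }  — shift
  I10: { [Y → ; ; c .] }  — reduce
  I11: { [E → . L], [L → . ; E ;], [L → . Y Y], [L → ; . E ;], [Y → . ; ; c], [Y → . num L], [Y → ; . ; c], [Y → ; ; . c] }  — shift
  I12: { [L → ; E . ;] }  — shift
  I13: { [L → ; E ; .] }  — reduce

Every state is either a pure shift/goto state or contains exactly one complete item and nothing to shift — no conflicts. The grammar is LR(0).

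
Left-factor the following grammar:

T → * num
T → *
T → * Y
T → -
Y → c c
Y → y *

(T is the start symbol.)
Left-factoring transforms A → αβ₁ | αβ₂ into A → αA' and A' → β₁ | β₂
(α is the longest common prefix among the alternatives). Repeat until
no nonterminal has two alternatives with a common prefix.

Round 1: T has alternatives sharing prefix '*'. Introduce T': T → * T'
  Add: T' → num
  Add: T' → ε
  Add: T' → Y

No remaining common prefixes — done.

Resulting grammar:
T → * T'
T' → num
T' → ε
T' → Y
T → -
Y → c c
Y → y *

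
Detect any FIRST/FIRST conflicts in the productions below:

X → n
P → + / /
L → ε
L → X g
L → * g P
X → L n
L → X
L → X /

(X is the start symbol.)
A FIRST/FIRST conflict occurs when two productions N → α and N → β for the same non-terminal have FIRST(α) ∩ FIRST(β) ≠ ∅ (with ε ∈ FIRST of a nullable right-hand side, so two nullable alternatives also conflict).

FIRST sets of the non-terminals at (or reachable through a nullable prefix from) the front of some alternative:
  FIRST(L) = { '*', 'n', ε }
  FIRST(X) = { '*', 'n' }

Productions for X:
  X → n: FIRST = { 'n' }
  X → L n: FIRST = { '*', 'n' }
Productions for L:
  L → ε: FIRST = { ε }
  L → X g: FIRST = { '*', 'n' }
  L → * g P: FIRST = { '*' }
  L → X: FIRST = { '*', 'n' }
  L → X /: FIRST = { '*', 'n' }
P has only one production, so no FIRST/FIRST conflict is possible there.

Conflict for X: X → n and X → L n
  Overlap: { 'n' }
Conflict for L: L → X g and L → * g P
  Overlap: { '*' }
Conflict for L: L → X g and L → X
  Overlap: { '*', 'n' }
Conflict for L: L → X g and L → X /
  Overlap: { '*', 'n' }
Conflict for L: L → * g P and L → X
  Overlap: { '*' }
Conflict for L: L → * g P and L → X /
  Overlap: { '*' }
Conflict for L: L → X and L → X /
  Overlap: { '*', 'n' }

Answer: Yes. X → n / X → L n on { 'n' }; L → X g / L → '*' g P on { '*' }; L → X g / L → X on { '*', 'n' }; L → X g / L → X '/' on { '*', 'n' }; L → '*' g P / L → X on { '*' }; L → '*' g P / L → X '/' on { '*' }; L → X / L → X '/' on { '*', 'n' }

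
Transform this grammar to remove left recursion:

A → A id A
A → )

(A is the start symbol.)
A → ) A'
A' → id A A'
A' → ε

A is directly left-recursive. The standard transformation for
  A → A α₁ | ... | A α_m | β₁ | ... | β_n
is
  A  → β₁ A' | ... | β_n A'
  A' → α₁ A' | ... | α_m A' | ε

A → ) becomes A → ) A'
A → A id A becomes A' → id A A'
Add A' → ε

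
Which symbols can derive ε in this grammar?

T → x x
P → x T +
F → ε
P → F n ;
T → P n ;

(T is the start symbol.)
{ 'F' }

A non-terminal is nullable if it can derive ε (the empty string): either it has an ε-production, or it has a production whose right-hand side consists entirely of nullable non-terminals.

ε-productions: F → ε
So F is immediately nullable.
No further non-terminal can be added: every production for the remaining non-terminals contains a terminal or a non-nullable non-terminal.
Nullable = { 'F' }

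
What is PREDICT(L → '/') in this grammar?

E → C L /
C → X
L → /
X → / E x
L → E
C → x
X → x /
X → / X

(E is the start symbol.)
{ '/' }

PREDICT(L → '/') = (FIRST(RHS) \ {ε}) ∪ (FOLLOW(L) if ε ∈ FIRST(RHS), i.e. RHS ⇒* ε)
FIRST('/') = { '/' }
ε ∉ FIRST('/'), so FOLLOW(L) is not added.
PREDICT(L → '/') = { '/' }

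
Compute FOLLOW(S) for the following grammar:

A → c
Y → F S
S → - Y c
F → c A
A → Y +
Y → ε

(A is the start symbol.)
{ '+', 'c' }

To compute FOLLOW(S), find every occurrence of S on a right-hand side N → α S β: add FIRST(β) \ {ε}, and if β is empty or nullable also add FOLLOW(N). Iterate to a fixed point.

In Y → F S: S is at the end, add FOLLOW(Y)

The FOLLOW sets referred to above (computed the same way, to a fixed point):
  FOLLOW(Y) = { '+', 'c' }

Taking the union: FOLLOW(S) = { '+', 'c' }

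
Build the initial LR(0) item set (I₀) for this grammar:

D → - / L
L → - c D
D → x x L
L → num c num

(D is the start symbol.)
First, augment the grammar with D' → D
I₀ = CLOSURE({ [D' → . D] }):
  [D' → . D] has the dot before D: add [D → . - / L], [D → . x x L]
No further items can be added.

I₀ = { [D → . - / L], [D → . x x L], [D' → . D] }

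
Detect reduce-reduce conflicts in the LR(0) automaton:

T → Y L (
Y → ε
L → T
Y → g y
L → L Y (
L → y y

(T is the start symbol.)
Augment with T' → T and build the canonical LR(0) collection (I0 = CLOSURE({[T' → . T]}), then GOTO on every symbol after a dot until no new states appear). It has 12 states:
  I0: { [T → . Y L (], [T' → . T], [Y → . g y], [Y → .] }  — shift, reduce
  I1: { [T' → T .] }  — accept
  I2: { [L → . L Y (], [L → . T], [L → . y y], [T → . Y L (], [T → Y . L (], [Y → . g y], [Y → .] }  — shift, reduce
  I3: { [Y → g . y] }  — shift
  I4: { [Y → g y .] }  — reduce
  I5: { [L → L . Y (], [T → Y L . (], [Y → . g y], [Y → .] }  — shift, reduce
  I6: { [L → T .] }  — reduce
  I7: { [L → y . y] }  — shift
  I8: { [L → y y .] }  — reduce
  I9: { [T → Y L ( .] }  — reduce
  I10: { [L → L Y . (] }  — shift
  I11: { [L → L Y ( .] }  — reduce

No state contains more than one complete item.

Answer: No reduce-reduce conflicts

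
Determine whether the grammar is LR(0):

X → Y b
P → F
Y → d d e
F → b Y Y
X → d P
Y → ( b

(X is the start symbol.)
Yes, the grammar is LR(0)

Augment with X' → X and build the canonical LR(0) collection (I0 = CLOSURE({[X' → . X]}), then GOTO on every symbol after a dot until no new states appear). It has 15 states:
  I0: { [X → . Y b], [X → . d P], [X' → . X], [Y → . ( b], [Y → . d d e] }  — shift
  I1: { [Y → ( . b] }  — shift
  I2: { [X' → X .] }  — accept
  I3: { [X → Y . b] }  — shift
  I4: { [F → . b Y Y], [P → . F], [X → d . P], [Y → d . d e] }  — shift
  I5: { [P → F .] }  — reduce
  I6: { [X → d P .] }  — reduce
  I7: { [F → b . Y Y], [Y → . ( b], [Y → . d d e] }  — shift
  I8: { [Y → d d . e] }  — shift
  I9: { [Y → d d e .] }  — reduce
  I10: { [F → b Y . Y], [Y → . ( b], [Y → . d d e] }  — shift
  I11: { [Y → d . d e] }  — shift
  I12: { [F → b Y Y .] }  — reduce
  I13: { [X → Y b .] }  — reduce
  I14: { [Y → ( b .] }  — reduce

Every state is either a pure shift/goto state or contains exactly one complete item and nothing to shift — no conflicts. The grammar is LR(0).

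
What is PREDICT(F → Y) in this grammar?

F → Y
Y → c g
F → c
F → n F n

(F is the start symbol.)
{ 'c' }

PREDICT(F → Y) = (FIRST(RHS) \ {ε}) ∪ (FOLLOW(F) if ε ∈ FIRST(RHS), i.e. RHS ⇒* ε)
FIRST(Y) = { 'c' }
FIRST(Y) = { 'c' }
ε ∉ FIRST(Y), so FOLLOW(F) is not added.
PREDICT(F → Y) = { 'c' }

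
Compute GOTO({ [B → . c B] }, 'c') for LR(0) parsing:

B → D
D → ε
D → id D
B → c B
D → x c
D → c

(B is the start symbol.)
{ [B → . D], [B → . c B], [B → c . B], [D → . c], [D → . id D], [D → . x c], [D → .] }

GOTO(I, 'c') = CLOSURE({ [A → αX.β] : [A → α.Xβ] ∈ I, X = 'c' })

Items with dot before 'c', with the dot advanced:
  [B → . c B] → [B → c . B]
Closure of the advanced items:
  [B → c . B] has the dot before B: add [B → . D], [B → . c B]
  [B → . D] has the dot before D: add [D → .], [D → . id D], [D → . x c], [D → . c]

GOTO = { [B → . D], [B → . c B], [B → c . B], [D → . c], [D → . id D], [D → . x c], [D → .] }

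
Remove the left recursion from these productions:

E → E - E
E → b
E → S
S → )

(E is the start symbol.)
E is directly left-recursive. The standard transformation for
  A → A α₁ | ... | A α_m | β₁ | ... | β_n
is
  A  → β₁ A' | ... | β_n A'
  A' → α₁ A' | ... | α_m A' | ε

E → b becomes E → b E'
E → S becomes E → S E'
E → E - E becomes E' → - E E'
Add E' → ε

Productions for other non-terminals are unchanged:
  S → )

Resulting grammar:
E → b E'
E → S E'
E' → - E E'
E' → ε
S → )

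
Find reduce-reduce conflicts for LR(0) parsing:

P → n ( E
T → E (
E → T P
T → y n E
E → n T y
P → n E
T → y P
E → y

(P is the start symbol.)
Yes — I10: [P → n E .] vs [T → y n E .]

Augment with P' → P and build the canonical LR(0) collection (I0 = CLOSURE({[P' → . P]}), then GOTO on every symbol after a dot until no new states appear). It has 17 states:
  I0: { [P → . n ( E], [P → . n E], [P' → . P] }  — shift
  I1: { [P' → P .] }  — accept
  I2: { [E → . T P], [E → . n T y], [E → . y], [P → n . ( E], [P → n . E], [T → . E (], [T → . y P], [T → . y n E] }  — shift
  I3: { [E → . T P], [E → . n T y], [E → . y], [P → n ( . E], [T → . E (], [T → . y P], [T → . y n E] }  — shift
  I4: { [P → n E .], [T → E . (] }  — shift, reduce
  I5: { [E → T . P], [P → . n ( E], [P → . n E] }  — shift
  I6: { [E → . T P], [E → . n T y], [E → . y], [E → n . T y], [T → . E (], [T → . y P], [T → . y n E] }  — shift
  I7: { [E → y .], [P → . n ( E], [P → . n E], [T → y . P], [T → y . n E] }  — shift, reduce
  I8: { [T → y P .] }  — reduce
  I9: { [E → . T P], [E → . n T y], [E → . y], [P → n . ( E], [P → n . E], [T → . E (], [T → . y P], [T → . y n E], [T → y n . E] }  — shift
  I10: { [P → n E .], [T → E . (], [T → y n E .] }  — shift, 2 reduces
  I11: { [T → E ( .] }  — reduce
  I12: { [T → E . (] }  — shift
  I13: { [E → T . P], [E → n T . y], [P → . n ( E], [P → . n E] }  — shift
  I14: { [E → T P .] }  — reduce
  I15: { [E → n T y .] }  — reduce
  I16: { [P → n ( E .], [T → E . (] }  — shift, reduce

I10 contains complete items [P → n E .], [T → y n E .] — reduce-reduce conflict.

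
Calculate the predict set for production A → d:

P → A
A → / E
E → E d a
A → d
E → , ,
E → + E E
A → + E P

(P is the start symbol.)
PREDICT(A → d) = (FIRST(RHS) \ {ε}) ∪ (FOLLOW(A) if ε ∈ FIRST(RHS), i.e. RHS ⇒* ε)
FIRST(d) = { 'd' }
ε ∉ FIRST(d), so FOLLOW(A) is not added.
PREDICT(A → d) = { 'd' }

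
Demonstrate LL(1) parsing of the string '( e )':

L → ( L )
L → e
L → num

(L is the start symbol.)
LL(1) parsing maintains a stack (initially the start symbol over $) and the input. At each step: if the stack top is a terminal, match it against the current input token; if it is a non-terminal N, replace it with the RHS of M[N, lookahead] (the unique production whose predict set contains the lookahead).

Stack is shown with the top on the left.

Stack    Input    Action
------------------------
L $      ( e ) $  output L → ( L )
( L ) $  ( e ) $  match '('
L ) $    e ) $    output L → e
e ) $    e ) $    match 'e'
) $      ) $      match ')'
$        $        accept

The string is accepted.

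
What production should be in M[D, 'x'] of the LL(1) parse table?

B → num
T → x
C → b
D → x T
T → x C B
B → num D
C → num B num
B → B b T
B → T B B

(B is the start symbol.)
To find M[D, 'x'], we find productions for D where 'x' is in the predict set (PREDICT(N → α) = (FIRST(α) \ {ε}) ∪ (FOLLOW(N) if α ⇒* ε)).

D → x T: PREDICT = { 'x' }
  'x' is in predict set, so this production goes in M[D, 'x']

M[D, 'x'] = D → x T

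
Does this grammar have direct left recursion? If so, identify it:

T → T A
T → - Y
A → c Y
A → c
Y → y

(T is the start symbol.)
Yes, T is left-recursive

T → T A: LEFT RECURSIVE (starts with T)
T → - Y: starts with '-'
A → c Y: starts with c
A → c: starts with c
Y → y: starts with y

The grammar has direct left recursion on: T.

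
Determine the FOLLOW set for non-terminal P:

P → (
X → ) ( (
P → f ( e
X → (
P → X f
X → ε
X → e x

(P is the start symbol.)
P is the start symbol, so $ ∈ FOLLOW(P).
P does not occur on any right-hand side.

Taking the union: FOLLOW(P) = { $ }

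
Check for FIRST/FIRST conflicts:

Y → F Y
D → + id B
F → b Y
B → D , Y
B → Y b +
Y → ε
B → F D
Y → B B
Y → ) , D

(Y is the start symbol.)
A FIRST/FIRST conflict occurs when two productions N → α and N → β for the same non-terminal have FIRST(α) ∩ FIRST(β) ≠ ∅ (with ε ∈ FIRST of a nullable right-hand side, so two nullable alternatives also conflict).

FIRST sets of the non-terminals at (or reachable through a nullable prefix from) the front of some alternative:
  FIRST(F) = { 'b' }
  FIRST(B) = { ')', '+', 'b' }
  FIRST(D) = { '+' }
  FIRST(Y) = { ')', '+', 'b', ε }

Productions for Y:
  Y → F Y: FIRST = { 'b' }
  Y → ε: FIRST = { ε }
  Y → B B: FIRST = { ')', '+', 'b' }
  Y → ) , D: FIRST = { ')' }
Productions for B:
  B → D , Y: FIRST = { '+' }
  B → Y b +: FIRST = { ')', '+', 'b' }
  B → F D: FIRST = { 'b' }
D, F have only one production, so no FIRST/FIRST conflict is possible there.

Conflict for Y: Y → F Y and Y → B B
  Overlap: { 'b' }
Conflict for Y: Y → B B and Y → ) , D
  Overlap: { ')' }
Conflict for B: B → D , Y and B → Y b +
  Overlap: { '+' }
Conflict for B: B → Y b + and B → F D
  Overlap: { 'b' }

Answer: Yes. Y → F Y / Y → B B on { 'b' }; Y → B B / Y → ')' ',' D on { ')' }; B → D ',' Y / B → Y b '+' on { '+' }; B → Y b '+' / B → F D on { 'b' }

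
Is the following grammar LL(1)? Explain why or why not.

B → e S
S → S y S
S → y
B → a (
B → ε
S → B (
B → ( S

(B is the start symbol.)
A grammar is LL(1) if for each non-terminal N with multiple productions, the predict sets of those productions are pairwise disjoint, where PREDICT(N → α) = (FIRST(α) \ {ε}) ∪ (FOLLOW(N) if α ⇒* ε).

Relevant sets:
  FIRST(S) = { '(', 'a', 'e', 'y' }
  FIRST(B) = { '(', 'a', 'e', ε }
  FOLLOW(B) = { $, '(' }

For B:
  PREDICT(B → e S) = { 'e' }
  PREDICT(B → a '(') = { 'a' }
  PREDICT(B → ε) = { $, '(' }
  PREDICT(B → '(' S) = { '(' }
For S:
  PREDICT(S → S y S) = { '(', 'a', 'e', 'y' }
  PREDICT(S → y) = { 'y' }
  PREDICT(S → B '(') = { '(', 'a', 'e' }

Conflict found: Predict set conflict for B: { '(' }
The grammar is NOT LL(1).

Answer: No. Predict set conflict for B: { '(' }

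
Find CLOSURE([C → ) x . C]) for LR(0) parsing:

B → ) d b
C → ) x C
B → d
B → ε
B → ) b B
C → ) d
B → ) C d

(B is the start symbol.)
Start with: [C → ) x . C]
  [C → ) x . C] has the dot before C: add [C → . ) x C], [C → . ) d]
No further items can be added.

CLOSURE = { [C → ) x . C], [C → . ) d], [C → . ) x C] }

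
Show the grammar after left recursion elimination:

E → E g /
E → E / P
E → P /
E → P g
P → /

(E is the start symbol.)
E → P / E'
E → P g E'
E' → g / E'
E' → / P E'
E' → ε
P → /

E is directly left-recursive. The standard transformation for
  A → A α₁ | ... | A α_m | β₁ | ... | β_n
is
  A  → β₁ A' | ... | β_n A'
  A' → α₁ A' | ... | α_m A' | ε

E → P / becomes E → P / E'
E → P g becomes E → P g E'
E → E g / becomes E' → g / E'
E → E / P becomes E' → / P E'
Add E' → ε

Productions for other non-terminals are unchanged:
  P → /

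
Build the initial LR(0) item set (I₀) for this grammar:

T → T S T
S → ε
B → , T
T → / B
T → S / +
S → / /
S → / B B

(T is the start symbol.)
{ [S → . / /], [S → . / B B], [S → .], [T → . / B], [T → . S / +], [T → . T S T], [T' → . T] }

First, augment the grammar with T' → T
I₀ = CLOSURE({ [T' → . T] }):
  [T' → . T] has the dot before T: add [T → . T S T], [T → . / B], [T → . S / +]
  [T → . S / +] has the dot before S: add [S → .], [S → . / /], [S → . / B B]
No further items can be added.

I₀ = { [S → . / /], [S → . / B B], [S → .], [T → . / B], [T → . S / +], [T → . T S T], [T' → . T] }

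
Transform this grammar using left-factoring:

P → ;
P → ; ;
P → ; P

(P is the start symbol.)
Left-factoring transforms A → αβ₁ | αβ₂ into A → αA' and A' → β₁ | β₂
(α is the longest common prefix among the alternatives). Repeat until
no nonterminal has two alternatives with a common prefix.

Round 1: P has alternatives sharing prefix ';'. Introduce P': P → ; P'
  Add: P' → ε
  Add: P' → ;
  Add: P' → P

No remaining common prefixes — done.

Resulting grammar:
P → ; P'
P' → ε
P' → ;
P' → P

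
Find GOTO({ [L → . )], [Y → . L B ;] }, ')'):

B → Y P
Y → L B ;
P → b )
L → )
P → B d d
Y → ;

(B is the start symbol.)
{ [L → ) .] }

GOTO(I, ')') = CLOSURE({ [A → αX.β] : [A → α.Xβ] ∈ I, X = ')' })

Items with dot before ')', with the dot advanced:
  [L → . )] → [L → ) .]
Closure adds nothing (no advanced item has the dot before a non-terminal).

GOTO = { [L → ) .] }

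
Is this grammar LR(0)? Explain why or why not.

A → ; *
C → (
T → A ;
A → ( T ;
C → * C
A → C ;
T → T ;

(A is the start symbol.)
No. Shift-reduce conflict between [C → ( .] and [A → . ( T ;]

A grammar is LR(0) if no state in the canonical LR(0) collection has:
  - both a shift item (dot before a terminal) and a complete item (shift-reduce conflict), or
  - two or more complete items (reduce-reduce conflict; the accept item [A' → A .] counts as a complete item here).

Augment with A' → A and build the canonical LR(0) collection (I0 = CLOSURE({[A' → . A]}), then GOTO on every symbol after a dot until no new states appear). It has 14 states:
  I0: { [A → . ( T ;], [A → . ; *], [A → . C ;], [A' → . A], [C → . (], [C → . * C] }  — shift
  I1: { [A → ( . T ;], [A → . ( T ;], [A → . ; *], [A → . C ;], [C → ( .], [C → . (], [C → . * C], [T → . A ;], [T → . T ;] }  — shift, reduce
  I2: { [C → * . C], [C → . (], [C → . * C] }  — shift
  I3: { [A → ; . *] }  — shift
  I4: { [A' → A .] }  — accept
  I5: { [A → C . ;] }  — shift
  I6: { [A → C ; .] }  — reduce
  I7: { [A → ; * .] }  — reduce
  I8: { [C → ( .] }  — reduce
  I9: { [C → * C .] }  — reduce
  I10: { [T → A . ;] }  — shift
  I11: { [A → ( T . ;], [T → T . ;] }  — shift
  I12: { [A → ( T ; .], [T → T ; .] }  — 2 reduces
  I13: { [T → A ; .] }  — reduce

Conflict in state I1:
  Shift-reduce conflict between [C → ( .] and [A → . ( T ;]
So the grammar is NOT LR(0).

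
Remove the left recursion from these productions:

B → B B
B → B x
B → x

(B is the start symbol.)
B is directly left-recursive. The standard transformation for
  A → A α₁ | ... | A α_m | β₁ | ... | β_n
is
  A  → β₁ A' | ... | β_n A'
  A' → α₁ A' | ... | α_m A' | ε

B → x becomes B → x B'
B → B B becomes B' → B B'
B → B x becomes B' → x B'
Add B' → ε

Resulting grammar:
B → x B'
B' → B B'
B' → x B'
B' → ε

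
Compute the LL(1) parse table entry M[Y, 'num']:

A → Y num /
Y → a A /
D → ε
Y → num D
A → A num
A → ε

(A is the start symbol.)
Y → num D

To find M[Y, 'num'], we find productions for Y where 'num' is in the predict set (PREDICT(N → α) = (FIRST(α) \ {ε}) ∪ (FOLLOW(N) if α ⇒* ε)).

Y → a A /: PREDICT = { 'a' }
Y → num D: PREDICT = { 'num' }
  'num' is in predict set, so this production goes in M[Y, 'num']

M[Y, 'num'] = Y → num D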